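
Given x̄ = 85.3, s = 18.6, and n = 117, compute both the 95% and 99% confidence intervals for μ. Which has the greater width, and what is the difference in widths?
99% CI is wider by 2.20

df = 116
95% CI: t* = 1.981, (81.89, 88.71), width = 2 · t* · s/√n = 6.81
99% CI: t* = 2.619, (80.80, 89.80), width = 2 · t* · s/√n = 9.01

The 99% CI is wider by 9.01 - 6.81 = 2.20.
Higher confidence requires a wider interval.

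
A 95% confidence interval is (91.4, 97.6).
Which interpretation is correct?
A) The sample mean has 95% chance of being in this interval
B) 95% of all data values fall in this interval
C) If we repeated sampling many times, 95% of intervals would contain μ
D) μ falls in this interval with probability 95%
C

A) Wrong — x̄ is observed and sits in the interval by construction.
B) Wrong — a CI is about the parameter μ, not individual data values.
C) Correct — this is the frequentist long-run coverage interpretation.
D) Wrong — μ is fixed; the randomness lives in the interval, not in μ.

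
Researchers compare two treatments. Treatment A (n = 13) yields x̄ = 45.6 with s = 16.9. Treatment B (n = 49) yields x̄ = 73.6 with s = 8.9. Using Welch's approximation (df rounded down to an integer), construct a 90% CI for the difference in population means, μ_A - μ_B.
(-36.60, -19.40)

Difference: x̄₁ - x̄₂ = -28.00
SE = √(s₁²/n₁ + s₂²/n₂) = √(16.9²/13 + 8.9²/49) = 4.8566
df = 13.81 → 13 (Welch–Satterthwaite, rounded down)
t* = 1.771

CI: -28.00 ± 1.771 · 4.8566 = -28.00 ± 8.60 = (-36.60, -19.40)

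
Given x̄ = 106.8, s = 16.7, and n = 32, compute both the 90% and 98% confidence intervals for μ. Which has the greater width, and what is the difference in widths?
98% CI is wider by 4.47

df = 31
90% CI: t* = 1.696, (101.79, 111.81), width = 2 · t* · s/√n = 10.01
98% CI: t* = 2.453, (99.56, 114.04), width = 2 · t* · s/√n = 14.48

The 98% CI is wider by 14.48 - 10.01 = 4.47.
Higher confidence requires a wider interval.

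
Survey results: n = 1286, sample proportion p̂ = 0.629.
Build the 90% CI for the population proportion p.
(0.607, 0.651)

Proportion CI:
SE = √(p̂(1-p̂)/n) = √(0.629 · 0.371 / 1286) = 0.01347

z* = 1.645
Margin = z* · SE = 1.645 · 0.01347 = 0.0222

CI: 0.629 ± 0.0222 = (0.607, 0.651)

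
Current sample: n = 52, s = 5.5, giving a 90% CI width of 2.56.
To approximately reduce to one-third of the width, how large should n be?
n ≈ 468

CI width ∝ 1/√n
To reduce width by factor 3, need √n to grow by 3 → need 3² = 9 times as many samples.

Current: n = 52, width = 2.56
New: n = 468, width ≈ 0.84

Width reduced by factor of 2.56/0.84 = 3.05.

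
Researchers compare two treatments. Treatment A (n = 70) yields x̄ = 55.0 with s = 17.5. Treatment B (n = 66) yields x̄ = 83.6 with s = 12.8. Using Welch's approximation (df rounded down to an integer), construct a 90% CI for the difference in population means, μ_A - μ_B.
(-32.94, -24.26)

Difference: x̄₁ - x̄₂ = -28.60
SE = √(s₁²/n₁ + s₂²/n₂) = √(17.5²/70 + 12.8²/66) = 2.6187
df = 126.34 → 126 (Welch–Satterthwaite, rounded down)
t* = 1.657

CI: -28.60 ± 1.657 · 2.6187 = -28.60 ± 4.34 = (-32.94, -24.26)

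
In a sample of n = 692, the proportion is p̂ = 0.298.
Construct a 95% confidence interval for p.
(0.264, 0.332)

Proportion CI:
SE = √(p̂(1-p̂)/n) = √(0.298 · 0.702 / 692) = 0.01739

z* = 1.960
Margin = z* · SE = 1.960 · 0.01739 = 0.0341

CI: 0.298 ± 0.0341 = (0.264, 0.332)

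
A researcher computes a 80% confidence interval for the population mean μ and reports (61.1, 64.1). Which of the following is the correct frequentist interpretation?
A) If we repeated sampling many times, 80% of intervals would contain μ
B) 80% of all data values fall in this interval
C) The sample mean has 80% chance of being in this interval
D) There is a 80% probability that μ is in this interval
A

A) Correct — this is the frequentist long-run coverage interpretation.
B) Wrong — a CI is about the parameter μ, not individual data values.
C) Wrong — x̄ is observed and sits in the interval by construction.
D) Wrong — μ is fixed; the randomness lives in the interval, not in μ.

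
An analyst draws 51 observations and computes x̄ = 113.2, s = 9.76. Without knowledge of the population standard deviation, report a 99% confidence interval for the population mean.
(109.54, 116.86)

t-interval (σ unknown):
df = n - 1 = 50
t* = 2.678 for 99% confidence

Margin of error = t* · s/√n = 2.678 · 9.76/√51 = 3.66

CI: (109.54, 116.86)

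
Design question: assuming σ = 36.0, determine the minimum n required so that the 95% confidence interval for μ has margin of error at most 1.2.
n ≥ 3458

For margin E ≤ 1.2:
n ≥ (z* · σ / E)²
n ≥ (1.960 · 36.0 / 1.2)²
n ≥ 3457.44

Minimum n = 3458 (rounding up)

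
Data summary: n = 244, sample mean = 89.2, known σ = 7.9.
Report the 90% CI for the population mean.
(88.37, 90.03)

z-interval (σ known):
z* = 1.645 for 90% confidence

Margin of error = z* · σ/√n = 1.645 · 7.9/√244 = 0.83

CI: (89.2 - 0.83, 89.2 + 0.83) = (88.37, 90.03)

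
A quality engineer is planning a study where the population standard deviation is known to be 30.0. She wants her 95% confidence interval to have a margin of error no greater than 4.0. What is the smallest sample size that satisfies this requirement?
n ≥ 217

For margin E ≤ 4.0:
n ≥ (z* · σ / E)²
n ≥ (1.960 · 30.0 / 4.0)²
n ≥ 216.09

Minimum n = 217 (rounding up)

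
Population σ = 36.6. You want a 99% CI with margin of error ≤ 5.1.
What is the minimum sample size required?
n ≥ 342

For margin E ≤ 5.1:
n ≥ (z* · σ / E)²
n ≥ (2.576 · 36.6 / 5.1)²
n ≥ 341.75

Minimum n = 342 (rounding up)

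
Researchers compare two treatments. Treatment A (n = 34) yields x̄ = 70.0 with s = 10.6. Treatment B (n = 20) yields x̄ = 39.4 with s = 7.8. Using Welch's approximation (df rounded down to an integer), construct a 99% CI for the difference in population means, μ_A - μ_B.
(23.85, 37.35)

Difference: x̄₁ - x̄₂ = 30.60
SE = √(s₁²/n₁ + s₂²/n₂) = √(10.6²/34 + 7.8²/20) = 2.5193
df = 49.24 → 49 (Welch–Satterthwaite, rounded down)
t* = 2.680

CI: 30.60 ± 2.680 · 2.5193 = 30.60 ± 6.75 = (23.85, 37.35)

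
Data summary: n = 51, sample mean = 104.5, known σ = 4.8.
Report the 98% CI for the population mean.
(102.94, 106.06)

z-interval (σ known):
z* = 2.326 for 98% confidence

Margin of error = z* · σ/√n = 2.326 · 4.8/√51 = 1.56

CI: (104.5 - 1.56, 104.5 + 1.56) = (102.94, 106.06)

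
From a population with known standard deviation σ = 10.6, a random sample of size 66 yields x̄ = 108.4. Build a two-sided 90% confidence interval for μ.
(106.25, 110.55)

z-interval (σ known):
z* = 1.645 for 90% confidence

Margin of error = z* · σ/√n = 1.645 · 10.6/√66 = 2.15

CI: (108.4 - 2.15, 108.4 + 2.15) = (106.25, 110.55)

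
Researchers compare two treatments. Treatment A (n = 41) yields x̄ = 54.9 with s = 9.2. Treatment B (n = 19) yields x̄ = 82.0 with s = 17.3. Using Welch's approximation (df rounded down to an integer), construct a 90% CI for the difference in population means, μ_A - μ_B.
(-34.35, -19.85)

Difference: x̄₁ - x̄₂ = -27.10
SE = √(s₁²/n₁ + s₂²/n₂) = √(9.2²/41 + 17.3²/19) = 4.2210
df = 22.85 → 22 (Welch–Satterthwaite, rounded down)
t* = 1.717

CI: -27.10 ± 1.717 · 4.2210 = -27.10 ± 7.25 = (-34.35, -19.85)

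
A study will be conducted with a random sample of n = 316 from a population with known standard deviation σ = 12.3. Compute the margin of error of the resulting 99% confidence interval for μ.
Margin of error = 1.78

Margin of error = z* · σ/√n
= 2.576 · 12.3/√316
= 2.576 · 12.3/17.7764
= 1.78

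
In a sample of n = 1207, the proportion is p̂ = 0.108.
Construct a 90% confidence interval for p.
(0.093, 0.123)

Proportion CI:
SE = √(p̂(1-p̂)/n) = √(0.108 · 0.892 / 1207) = 0.00893

z* = 1.645
Margin = z* · SE = 1.645 · 0.00893 = 0.0147

CI: 0.108 ± 0.0147 = (0.093, 0.123)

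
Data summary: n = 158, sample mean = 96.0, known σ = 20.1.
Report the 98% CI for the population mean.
(92.28, 99.72)

z-interval (σ known):
z* = 2.326 for 98% confidence

Margin of error = z* · σ/√n = 2.326 · 20.1/√158 = 3.72

CI: (96.0 - 3.72, 96.0 + 3.72) = (92.28, 99.72)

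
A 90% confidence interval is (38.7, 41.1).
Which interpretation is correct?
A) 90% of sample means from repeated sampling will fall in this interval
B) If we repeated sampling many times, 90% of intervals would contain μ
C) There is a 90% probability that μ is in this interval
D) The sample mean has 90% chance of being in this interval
B

A) Wrong — coverage applies to intervals containing μ, not to future x̄ values.
B) Correct — this is the frequentist long-run coverage interpretation.
C) Wrong — μ is fixed; the randomness lives in the interval, not in μ.
D) Wrong — x̄ is observed and sits in the interval by construction.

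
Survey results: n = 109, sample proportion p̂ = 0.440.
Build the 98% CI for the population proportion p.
(0.329, 0.551)

Proportion CI:
SE = √(p̂(1-p̂)/n) = √(0.440 · 0.560 / 109) = 0.04755

z* = 2.326
Margin = z* · SE = 2.326 · 0.04755 = 0.1106

CI: 0.440 ± 0.1106 = (0.329, 0.551)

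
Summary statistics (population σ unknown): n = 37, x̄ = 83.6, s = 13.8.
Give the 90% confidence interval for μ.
(79.77, 87.43)

t-interval (σ unknown):
df = n - 1 = 36
t* = 1.688 for 90% confidence

Margin of error = t* · s/√n = 1.688 · 13.8/√37 = 3.83

CI: (79.77, 87.43)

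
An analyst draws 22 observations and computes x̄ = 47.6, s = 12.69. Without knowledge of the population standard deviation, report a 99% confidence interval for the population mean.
(39.94, 55.26)

t-interval (σ unknown):
df = n - 1 = 21
t* = 2.831 for 99% confidence

Margin of error = t* · s/√n = 2.831 · 12.69/√22 = 7.66

CI: (39.94, 55.26)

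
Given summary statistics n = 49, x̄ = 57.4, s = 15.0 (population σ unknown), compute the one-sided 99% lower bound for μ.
μ ≥ 52.24

Lower bound (one-sided):
t* = 2.407 (one-sided for 99%)
Lower bound = x̄ - t* · s/√n = 57.4 - 2.407 · 15.0/√49 = 52.24

We are 99% confident that μ ≥ 52.24.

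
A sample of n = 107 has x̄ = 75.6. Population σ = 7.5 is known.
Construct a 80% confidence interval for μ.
(74.67, 76.53)

z-interval (σ known):
z* = 1.282 for 80% confidence

Margin of error = z* · σ/√n = 1.282 · 7.5/√107 = 0.93

CI: (75.6 - 0.93, 75.6 + 0.93) = (74.67, 76.53)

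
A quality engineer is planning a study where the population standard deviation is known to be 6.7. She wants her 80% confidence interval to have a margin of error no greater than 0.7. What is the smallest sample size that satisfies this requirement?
n ≥ 151

For margin E ≤ 0.7:
n ≥ (z* · σ / E)²
n ≥ (1.282 · 6.7 / 0.7)²
n ≥ 150.57

Minimum n = 151 (rounding up)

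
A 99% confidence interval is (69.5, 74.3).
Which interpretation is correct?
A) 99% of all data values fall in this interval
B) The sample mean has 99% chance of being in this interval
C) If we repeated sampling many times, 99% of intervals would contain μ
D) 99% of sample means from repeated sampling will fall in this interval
C

A) Wrong — a CI is about the parameter μ, not individual data values.
B) Wrong — x̄ is observed and sits in the interval by construction.
C) Correct — this is the frequentist long-run coverage interpretation.
D) Wrong — coverage applies to intervals containing μ, not to future x̄ values.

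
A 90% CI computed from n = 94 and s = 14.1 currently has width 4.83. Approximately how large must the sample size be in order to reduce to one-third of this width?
n ≈ 846

CI width ∝ 1/√n
To reduce width by factor 3, need √n to grow by 3 → need 3² = 9 times as many samples.

Current: n = 94, width = 4.83
New: n = 846, width ≈ 1.60

Width reduced by factor of 4.83/1.60 = 3.02.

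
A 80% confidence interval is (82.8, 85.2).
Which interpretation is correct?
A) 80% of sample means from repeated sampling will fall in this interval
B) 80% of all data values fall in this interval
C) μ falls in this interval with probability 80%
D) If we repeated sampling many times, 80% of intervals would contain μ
D

A) Wrong — coverage applies to intervals containing μ, not to future x̄ values.
B) Wrong — a CI is about the parameter μ, not individual data values.
C) Wrong — μ is fixed; the randomness lives in the interval, not in μ.
D) Correct — this is the frequentist long-run coverage interpretation.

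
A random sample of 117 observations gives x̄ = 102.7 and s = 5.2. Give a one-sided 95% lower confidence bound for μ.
μ ≥ 101.90

Lower bound (one-sided):
t* = 1.658 (one-sided for 95%)
Lower bound = x̄ - t* · s/√n = 102.7 - 1.658 · 5.2/√117 = 101.90

We are 95% confident that μ ≥ 101.90.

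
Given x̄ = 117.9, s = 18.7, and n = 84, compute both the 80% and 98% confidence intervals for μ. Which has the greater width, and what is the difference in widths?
98% CI is wider by 4.41

df = 83
80% CI: t* = 1.292, (115.26, 120.54), width = 2 · t* · s/√n = 5.27
98% CI: t* = 2.372, (113.06, 122.74), width = 2 · t* · s/√n = 9.68

The 98% CI is wider by 9.68 - 5.27 = 4.41.
Higher confidence requires a wider interval.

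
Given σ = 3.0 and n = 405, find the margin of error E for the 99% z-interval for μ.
Margin of error = 0.38

Margin of error = z* · σ/√n
= 2.576 · 3.0/√405
= 2.576 · 3.0/20.1246
= 0.38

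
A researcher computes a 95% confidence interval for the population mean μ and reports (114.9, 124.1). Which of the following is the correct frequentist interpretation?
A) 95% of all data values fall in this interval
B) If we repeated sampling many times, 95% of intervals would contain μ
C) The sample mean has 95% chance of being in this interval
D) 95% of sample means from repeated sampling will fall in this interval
B

A) Wrong — a CI is about the parameter μ, not individual data values.
B) Correct — this is the frequentist long-run coverage interpretation.
C) Wrong — x̄ is observed and sits in the interval by construction.
D) Wrong — coverage applies to intervals containing μ, not to future x̄ values.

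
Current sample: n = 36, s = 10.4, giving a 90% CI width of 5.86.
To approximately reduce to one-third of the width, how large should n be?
n ≈ 324

CI width ∝ 1/√n
To reduce width by factor 3, need √n to grow by 3 → need 3² = 9 times as many samples.

Current: n = 36, width = 5.86
New: n = 324, width ≈ 1.91

Width reduced by factor of 5.86/1.91 = 3.07.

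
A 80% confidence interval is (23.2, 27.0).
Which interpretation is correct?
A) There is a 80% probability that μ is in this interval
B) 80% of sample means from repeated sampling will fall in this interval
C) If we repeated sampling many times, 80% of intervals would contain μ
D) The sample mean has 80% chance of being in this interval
C

A) Wrong — μ is fixed; the randomness lives in the interval, not in μ.
B) Wrong — coverage applies to intervals containing μ, not to future x̄ values.
C) Correct — this is the frequentist long-run coverage interpretation.
D) Wrong — x̄ is observed and sits in the interval by construction.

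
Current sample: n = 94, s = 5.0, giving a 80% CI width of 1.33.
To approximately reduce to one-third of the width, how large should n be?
n ≈ 846

CI width ∝ 1/√n
To reduce width by factor 3, need √n to grow by 3 → need 3² = 9 times as many samples.

Current: n = 94, width = 1.33
New: n = 846, width ≈ 0.44

Width reduced by factor of 1.33/0.44 = 3.02.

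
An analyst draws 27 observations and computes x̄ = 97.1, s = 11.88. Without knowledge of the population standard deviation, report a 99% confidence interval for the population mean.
(90.75, 103.45)

t-interval (σ unknown):
df = n - 1 = 26
t* = 2.779 for 99% confidence

Margin of error = t* · s/√n = 2.779 · 11.88/√27 = 6.35

CI: (90.75, 103.45)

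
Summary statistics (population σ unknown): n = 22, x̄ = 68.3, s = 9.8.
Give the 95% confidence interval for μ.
(63.95, 72.65)

t-interval (σ unknown):
df = n - 1 = 21
t* = 2.080 for 95% confidence

Margin of error = t* · s/√n = 2.080 · 9.8/√22 = 4.35

CI: (63.95, 72.65)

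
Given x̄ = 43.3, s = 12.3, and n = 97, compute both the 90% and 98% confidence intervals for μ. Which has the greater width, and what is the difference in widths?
98% CI is wider by 1.76

df = 96
90% CI: t* = 1.661, (41.23, 45.37), width = 2 · t* · s/√n = 4.15
98% CI: t* = 2.366, (40.35, 46.25), width = 2 · t* · s/√n = 5.91

The 98% CI is wider by 5.91 - 4.15 = 1.76.
Higher confidence requires a wider interval.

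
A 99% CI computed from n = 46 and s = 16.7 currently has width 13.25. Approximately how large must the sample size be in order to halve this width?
n ≈ 184

CI width ∝ 1/√n
To reduce width by factor 2, need √n to grow by 2 → need 2² = 4 times as many samples.

Current: n = 46, width = 13.25
New: n = 184, width ≈ 6.41

Width reduced by factor of 13.25/6.41 = 2.07.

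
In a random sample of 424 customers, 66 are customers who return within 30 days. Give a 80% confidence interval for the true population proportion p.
(0.133, 0.178)

Proportion CI:
p̂ = 66/424 = 0.15566
SE = √(p̂(1-p̂)/n) = √(0.15566 · 0.84434 / 424) = 0.01761

z* = 1.282
Margin = z* · SE = 1.282 · 0.01761 = 0.0226

CI: 0.15566 ± 0.0226 = (0.133, 0.178)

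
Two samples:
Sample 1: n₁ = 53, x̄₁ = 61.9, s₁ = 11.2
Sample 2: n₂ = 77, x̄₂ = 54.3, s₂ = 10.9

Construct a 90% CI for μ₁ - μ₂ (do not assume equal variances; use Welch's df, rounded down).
(4.32, 10.88)

Difference: x̄₁ - x̄₂ = 7.60
SE = √(s₁²/n₁ + s₂²/n₂) = √(11.2²/53 + 10.9²/77) = 1.9773
df = 109.93 → 109 (Welch–Satterthwaite, rounded down)
t* = 1.659

CI: 7.60 ± 1.659 · 1.9773 = 7.60 ± 3.28 = (4.32, 10.88)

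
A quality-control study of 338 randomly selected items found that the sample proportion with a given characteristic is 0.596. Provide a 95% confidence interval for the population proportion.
(0.544, 0.648)

Proportion CI:
SE = √(p̂(1-p̂)/n) = √(0.596 · 0.404 / 338) = 0.02669

z* = 1.960
Margin = z* · SE = 1.960 · 0.02669 = 0.0523

CI: 0.596 ± 0.0523 = (0.544, 0.648)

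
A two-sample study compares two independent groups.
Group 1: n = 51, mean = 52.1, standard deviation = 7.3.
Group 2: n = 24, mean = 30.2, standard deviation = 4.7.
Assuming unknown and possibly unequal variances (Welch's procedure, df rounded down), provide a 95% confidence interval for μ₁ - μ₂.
(19.10, 24.70)

Difference: x̄₁ - x̄₂ = 21.90
SE = √(s₁²/n₁ + s₂²/n₂) = √(7.3²/51 + 4.7²/24) = 1.4019
df = 65.83 → 65 (Welch–Satterthwaite, rounded down)
t* = 1.997

CI: 21.90 ± 1.997 · 1.4019 = 21.90 ± 2.80 = (19.10, 24.70)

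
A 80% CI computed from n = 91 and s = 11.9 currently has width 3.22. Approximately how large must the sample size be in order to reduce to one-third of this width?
n ≈ 819

CI width ∝ 1/√n
To reduce width by factor 3, need √n to grow by 3 → need 3² = 9 times as many samples.

Current: n = 91, width = 3.22
New: n = 819, width ≈ 1.07

Width reduced by factor of 3.22/1.07 = 3.01.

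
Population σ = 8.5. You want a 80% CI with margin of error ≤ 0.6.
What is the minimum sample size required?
n ≥ 330

For margin E ≤ 0.6:
n ≥ (z* · σ / E)²
n ≥ (1.282 · 8.5 / 0.6)²
n ≥ 329.85

Minimum n = 330 (rounding up)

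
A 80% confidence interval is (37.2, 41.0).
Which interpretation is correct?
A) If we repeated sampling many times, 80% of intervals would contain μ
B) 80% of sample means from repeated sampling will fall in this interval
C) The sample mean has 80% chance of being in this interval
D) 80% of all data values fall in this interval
A

A) Correct — this is the frequentist long-run coverage interpretation.
B) Wrong — coverage applies to intervals containing μ, not to future x̄ values.
C) Wrong — x̄ is observed and sits in the interval by construction.
D) Wrong — a CI is about the parameter μ, not individual data values.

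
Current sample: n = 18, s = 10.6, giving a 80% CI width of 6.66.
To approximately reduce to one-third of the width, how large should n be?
n ≈ 162

CI width ∝ 1/√n
To reduce width by factor 3, need √n to grow by 3 → need 3² = 9 times as many samples.

Current: n = 18, width = 6.66
New: n = 162, width ≈ 2.14

Width reduced by factor of 6.66/2.14 = 3.11.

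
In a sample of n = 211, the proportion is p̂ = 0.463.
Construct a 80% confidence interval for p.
(0.419, 0.507)

Proportion CI:
SE = √(p̂(1-p̂)/n) = √(0.463 · 0.537 / 211) = 0.03433

z* = 1.282
Margin = z* · SE = 1.282 · 0.03433 = 0.0440

CI: 0.463 ± 0.0440 = (0.419, 0.507)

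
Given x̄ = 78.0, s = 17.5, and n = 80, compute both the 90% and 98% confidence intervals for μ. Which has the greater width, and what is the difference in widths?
98% CI is wider by 2.78

df = 79
90% CI: t* = 1.664, (74.74, 81.26), width = 2 · t* · s/√n = 6.51
98% CI: t* = 2.374, (73.36, 82.64), width = 2 · t* · s/√n = 9.29

The 98% CI is wider by 9.29 - 6.51 = 2.78.
Higher confidence requires a wider interval.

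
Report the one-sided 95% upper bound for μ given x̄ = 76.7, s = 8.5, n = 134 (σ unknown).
μ ≤ 77.92

Upper bound (one-sided):
t* = 1.656 (one-sided for 95%)
Upper bound = x̄ + t* · s/√n = 76.7 + 1.656 · 8.5/√134 = 77.92

We are 95% confident that μ ≤ 77.92.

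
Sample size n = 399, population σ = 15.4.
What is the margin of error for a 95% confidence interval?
Margin of error = 1.51

Margin of error = z* · σ/√n
= 1.960 · 15.4/√399
= 1.960 · 15.4/19.9750
= 1.51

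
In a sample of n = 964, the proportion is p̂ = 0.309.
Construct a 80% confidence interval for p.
(0.290, 0.328)

Proportion CI:
SE = √(p̂(1-p̂)/n) = √(0.309 · 0.691 / 964) = 0.01488

z* = 1.282
Margin = z* · SE = 1.282 · 0.01488 = 0.0191

CI: 0.309 ± 0.0191 = (0.290, 0.328)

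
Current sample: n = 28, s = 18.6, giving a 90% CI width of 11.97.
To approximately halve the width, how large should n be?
n ≈ 112

CI width ∝ 1/√n
To reduce width by factor 2, need √n to grow by 2 → need 2² = 4 times as many samples.

Current: n = 28, width = 11.97
New: n = 112, width ≈ 5.83

Width reduced by factor of 11.97/5.83 = 2.05.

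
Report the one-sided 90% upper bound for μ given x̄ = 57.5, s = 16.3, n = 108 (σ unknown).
μ ≤ 59.52

Upper bound (one-sided):
t* = 1.290 (one-sided for 90%)
Upper bound = x̄ + t* · s/√n = 57.5 + 1.290 · 16.3/√108 = 59.52

We are 90% confident that μ ≤ 59.52.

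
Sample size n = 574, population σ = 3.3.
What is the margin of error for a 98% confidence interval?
Margin of error = 0.32

Margin of error = z* · σ/√n
= 2.326 · 3.3/√574
= 2.326 · 3.3/23.9583
= 0.32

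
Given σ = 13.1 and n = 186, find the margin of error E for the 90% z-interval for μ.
Margin of error = 1.58

Margin of error = z* · σ/√n
= 1.645 · 13.1/√186
= 1.645 · 13.1/13.6382
= 1.58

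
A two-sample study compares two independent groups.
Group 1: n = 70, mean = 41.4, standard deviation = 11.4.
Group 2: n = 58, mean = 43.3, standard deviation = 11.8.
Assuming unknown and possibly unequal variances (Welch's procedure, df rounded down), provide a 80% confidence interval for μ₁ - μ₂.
(-4.56, 0.76)

Difference: x̄₁ - x̄₂ = -1.90
SE = √(s₁²/n₁ + s₂²/n₂) = √(11.4²/70 + 11.8²/58) = 2.0633
df = 119.98 → 119 (Welch–Satterthwaite, rounded down)
t* = 1.289

CI: -1.90 ± 1.289 · 2.0633 = -1.90 ± 2.66 = (-4.56, 0.76)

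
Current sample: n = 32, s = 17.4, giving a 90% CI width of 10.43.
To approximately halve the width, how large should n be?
n ≈ 128

CI width ∝ 1/√n
To reduce width by factor 2, need √n to grow by 2 → need 2² = 4 times as many samples.

Current: n = 32, width = 10.43
New: n = 128, width ≈ 5.10

Width reduced by factor of 10.43/5.10 = 2.05.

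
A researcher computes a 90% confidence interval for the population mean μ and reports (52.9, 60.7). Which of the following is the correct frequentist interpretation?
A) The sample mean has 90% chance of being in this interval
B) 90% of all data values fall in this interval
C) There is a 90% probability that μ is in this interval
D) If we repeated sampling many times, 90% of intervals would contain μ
D

A) Wrong — x̄ is observed and sits in the interval by construction.
B) Wrong — a CI is about the parameter μ, not individual data values.
C) Wrong — μ is fixed; the randomness lives in the interval, not in μ.
D) Correct — this is the frequentist long-run coverage interpretation.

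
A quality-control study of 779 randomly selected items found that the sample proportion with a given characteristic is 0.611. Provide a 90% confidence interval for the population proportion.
(0.582, 0.640)

Proportion CI:
SE = √(p̂(1-p̂)/n) = √(0.611 · 0.389 / 779) = 0.01747

z* = 1.645
Margin = z* · SE = 1.645 · 0.01747 = 0.0287

CI: 0.611 ± 0.0287 = (0.582, 0.640)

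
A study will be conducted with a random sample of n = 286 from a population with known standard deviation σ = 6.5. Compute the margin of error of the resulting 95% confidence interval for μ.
Margin of error = 0.75

Margin of error = z* · σ/√n
= 1.960 · 6.5/√286
= 1.960 · 6.5/16.9115
= 0.75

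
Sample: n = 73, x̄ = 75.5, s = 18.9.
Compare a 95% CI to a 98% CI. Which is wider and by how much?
98% CI is wider by 1.71

df = 72
95% CI: t* = 1.993, (71.09, 79.91), width = 2 · t* · s/√n = 8.82
98% CI: t* = 2.379, (70.24, 80.76), width = 2 · t* · s/√n = 10.53

The 98% CI is wider by 10.53 - 8.82 = 1.71.
Higher confidence requires a wider interval.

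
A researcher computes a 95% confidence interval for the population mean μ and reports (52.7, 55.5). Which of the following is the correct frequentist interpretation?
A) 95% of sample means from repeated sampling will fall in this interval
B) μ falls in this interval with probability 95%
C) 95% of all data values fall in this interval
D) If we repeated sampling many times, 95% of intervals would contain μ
D

A) Wrong — coverage applies to intervals containing μ, not to future x̄ values.
B) Wrong — μ is fixed; the randomness lives in the interval, not in μ.
C) Wrong — a CI is about the parameter μ, not individual data values.
D) Correct — this is the frequentist long-run coverage interpretation.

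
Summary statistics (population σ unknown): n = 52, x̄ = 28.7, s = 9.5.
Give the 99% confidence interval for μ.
(25.17, 32.23)

t-interval (σ unknown):
df = n - 1 = 51
t* = 2.676 for 99% confidence

Margin of error = t* · s/√n = 2.676 · 9.5/√52 = 3.53

CI: (25.17, 32.23)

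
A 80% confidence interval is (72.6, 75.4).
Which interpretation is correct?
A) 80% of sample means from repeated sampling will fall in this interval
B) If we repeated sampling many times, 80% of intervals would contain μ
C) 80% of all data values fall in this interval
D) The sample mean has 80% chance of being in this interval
B

A) Wrong — coverage applies to intervals containing μ, not to future x̄ values.
B) Correct — this is the frequentist long-run coverage interpretation.
C) Wrong — a CI is about the parameter μ, not individual data values.
D) Wrong — x̄ is observed and sits in the interval by construction.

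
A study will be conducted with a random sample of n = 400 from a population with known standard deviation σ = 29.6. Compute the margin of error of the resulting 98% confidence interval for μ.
Margin of error = 3.44

Margin of error = z* · σ/√n
= 2.326 · 29.6/√400
= 2.326 · 29.6/20.0000
= 3.44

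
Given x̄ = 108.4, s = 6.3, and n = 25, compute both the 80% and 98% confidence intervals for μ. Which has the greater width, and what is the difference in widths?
98% CI is wider by 2.96

df = 24
80% CI: t* = 1.318, (106.74, 110.06), width = 2 · t* · s/√n = 3.32
98% CI: t* = 2.492, (105.26, 111.54), width = 2 · t* · s/√n = 6.28

The 98% CI is wider by 6.28 - 3.32 = 2.96.
Higher confidence requires a wider interval.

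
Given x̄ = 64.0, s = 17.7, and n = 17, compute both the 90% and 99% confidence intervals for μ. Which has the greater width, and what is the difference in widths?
99% CI is wider by 10.09

df = 16
90% CI: t* = 1.746, (56.50, 71.50), width = 2 · t* · s/√n = 14.99
99% CI: t* = 2.921, (51.46, 76.54), width = 2 · t* · s/√n = 25.08

The 99% CI is wider by 25.08 - 14.99 = 10.09.
Higher confidence requires a wider interval.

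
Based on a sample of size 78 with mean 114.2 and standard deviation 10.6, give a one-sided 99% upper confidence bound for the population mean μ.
μ ≤ 117.05

Upper bound (one-sided):
t* = 2.376 (one-sided for 99%)
Upper bound = x̄ + t* · s/√n = 114.2 + 2.376 · 10.6/√78 = 117.05

We are 99% confident that μ ≤ 117.05.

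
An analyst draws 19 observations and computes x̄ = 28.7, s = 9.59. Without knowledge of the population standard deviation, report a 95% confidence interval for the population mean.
(24.08, 33.32)

t-interval (σ unknown):
df = n - 1 = 18
t* = 2.101 for 95% confidence

Margin of error = t* · s/√n = 2.101 · 9.59/√19 = 4.62

CI: (24.08, 33.32)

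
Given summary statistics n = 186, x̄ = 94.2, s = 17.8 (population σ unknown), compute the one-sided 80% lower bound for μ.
μ ≥ 93.10

Lower bound (one-sided):
t* = 0.844 (one-sided for 80%)
Lower bound = x̄ - t* · s/√n = 94.2 - 0.844 · 17.8/√186 = 93.10

We are 80% confident that μ ≥ 93.10.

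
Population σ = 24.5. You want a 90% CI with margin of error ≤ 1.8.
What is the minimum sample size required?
n ≥ 502

For margin E ≤ 1.8:
n ≥ (z* · σ / E)²
n ≥ (1.645 · 24.5 / 1.8)²
n ≥ 501.32

Minimum n = 502 (rounding up)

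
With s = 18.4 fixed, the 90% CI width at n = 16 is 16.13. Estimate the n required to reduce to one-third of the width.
n ≈ 144

CI width ∝ 1/√n
To reduce width by factor 3, need √n to grow by 3 → need 3² = 9 times as many samples.

Current: n = 16, width = 16.13
New: n = 144, width ≈ 5.08

Width reduced by factor of 16.13/5.08 = 3.18.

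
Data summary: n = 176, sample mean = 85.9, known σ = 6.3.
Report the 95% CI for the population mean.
(84.97, 86.83)

z-interval (σ known):
z* = 1.960 for 95% confidence

Margin of error = z* · σ/√n = 1.960 · 6.3/√176 = 0.93

CI: (85.9 - 0.93, 85.9 + 0.93) = (84.97, 86.83)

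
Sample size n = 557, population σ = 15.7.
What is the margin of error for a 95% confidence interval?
Margin of error = 1.30

Margin of error = z* · σ/√n
= 1.960 · 15.7/√557
= 1.960 · 15.7/23.6008
= 1.30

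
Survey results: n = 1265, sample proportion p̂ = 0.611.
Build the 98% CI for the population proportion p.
(0.579, 0.643)

Proportion CI:
SE = √(p̂(1-p̂)/n) = √(0.611 · 0.389 / 1265) = 0.01371

z* = 2.326
Margin = z* · SE = 2.326 · 0.01371 = 0.0319

CI: 0.611 ± 0.0319 = (0.579, 0.643)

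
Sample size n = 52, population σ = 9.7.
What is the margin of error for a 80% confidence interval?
Margin of error = 1.72

Margin of error = z* · σ/√n
= 1.282 · 9.7/√52
= 1.282 · 9.7/7.2111
= 1.72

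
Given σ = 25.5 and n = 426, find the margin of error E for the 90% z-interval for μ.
Margin of error = 2.03

Margin of error = z* · σ/√n
= 1.645 · 25.5/√426
= 1.645 · 25.5/20.6398
= 2.03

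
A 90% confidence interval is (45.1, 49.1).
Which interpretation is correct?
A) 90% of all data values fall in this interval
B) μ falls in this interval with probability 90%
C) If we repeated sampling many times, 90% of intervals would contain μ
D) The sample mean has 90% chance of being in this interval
C

A) Wrong — a CI is about the parameter μ, not individual data values.
B) Wrong — μ is fixed; the randomness lives in the interval, not in μ.
C) Correct — this is the frequentist long-run coverage interpretation.
D) Wrong — x̄ is observed and sits in the interval by construction.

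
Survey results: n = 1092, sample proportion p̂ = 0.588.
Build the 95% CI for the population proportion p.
(0.559, 0.617)

Proportion CI:
SE = √(p̂(1-p̂)/n) = √(0.588 · 0.412 / 1092) = 0.01489

z* = 1.960
Margin = z* · SE = 1.960 · 0.01489 = 0.0292

CI: 0.588 ± 0.0292 = (0.559, 0.617)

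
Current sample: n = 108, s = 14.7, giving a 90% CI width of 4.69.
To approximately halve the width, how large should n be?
n ≈ 432

CI width ∝ 1/√n
To reduce width by factor 2, need √n to grow by 2 → need 2² = 4 times as many samples.

Current: n = 108, width = 4.69
New: n = 432, width ≈ 2.33

Width reduced by factor of 4.69/2.33 = 2.01.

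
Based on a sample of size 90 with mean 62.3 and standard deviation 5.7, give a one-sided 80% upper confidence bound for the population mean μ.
μ ≤ 62.81

Upper bound (one-sided):
t* = 0.846 (one-sided for 80%)
Upper bound = x̄ + t* · s/√n = 62.3 + 0.846 · 5.7/√90 = 62.81

We are 80% confident that μ ≤ 62.81.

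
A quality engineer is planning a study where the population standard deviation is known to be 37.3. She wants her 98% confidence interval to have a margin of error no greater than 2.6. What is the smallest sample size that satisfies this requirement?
n ≥ 1114

For margin E ≤ 2.6:
n ≥ (z* · σ / E)²
n ≥ (2.326 · 37.3 / 2.6)²
n ≥ 1113.50

Minimum n = 1114 (rounding up)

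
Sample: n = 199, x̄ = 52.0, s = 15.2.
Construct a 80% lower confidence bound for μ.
μ ≥ 51.09

Lower bound (one-sided):
t* = 0.843 (one-sided for 80%)
Lower bound = x̄ - t* · s/√n = 52.0 - 0.843 · 15.2/√199 = 51.09

We are 80% confident that μ ≥ 51.09.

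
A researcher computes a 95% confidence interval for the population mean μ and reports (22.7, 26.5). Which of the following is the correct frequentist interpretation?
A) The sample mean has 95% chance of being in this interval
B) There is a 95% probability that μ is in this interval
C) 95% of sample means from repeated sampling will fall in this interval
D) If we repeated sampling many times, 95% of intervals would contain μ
D

A) Wrong — x̄ is observed and sits in the interval by construction.
B) Wrong — μ is fixed; the randomness lives in the interval, not in μ.
C) Wrong — coverage applies to intervals containing μ, not to future x̄ values.
D) Correct — this is the frequentist long-run coverage interpretation.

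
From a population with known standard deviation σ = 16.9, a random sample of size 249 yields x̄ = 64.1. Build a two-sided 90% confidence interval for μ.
(62.34, 65.86)

z-interval (σ known):
z* = 1.645 for 90% confidence

Margin of error = z* · σ/√n = 1.645 · 16.9/√249 = 1.76

CI: (64.1 - 1.76, 64.1 + 1.76) = (62.34, 65.86)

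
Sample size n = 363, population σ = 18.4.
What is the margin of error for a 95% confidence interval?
Margin of error = 1.89

Margin of error = z* · σ/√n
= 1.960 · 18.4/√363
= 1.960 · 18.4/19.0526
= 1.89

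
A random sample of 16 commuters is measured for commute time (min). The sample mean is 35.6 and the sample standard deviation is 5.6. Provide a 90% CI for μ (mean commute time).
(33.15, 38.05)

t-interval (σ unknown):
df = n - 1 = 15
t* = 1.753 for 90% confidence

Margin of error = t* · s/√n = 1.753 · 5.6/√16 = 2.45

CI: (33.15, 38.05)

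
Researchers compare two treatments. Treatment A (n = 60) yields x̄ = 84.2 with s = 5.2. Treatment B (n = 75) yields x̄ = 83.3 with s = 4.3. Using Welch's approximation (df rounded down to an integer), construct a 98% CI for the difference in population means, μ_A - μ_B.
(-1.07, 2.87)

Difference: x̄₁ - x̄₂ = 0.90
SE = √(s₁²/n₁ + s₂²/n₂) = √(5.2²/60 + 4.3²/75) = 0.8350
df = 114.01 → 114 (Welch–Satterthwaite, rounded down)
t* = 2.360

CI: 0.90 ± 2.360 · 0.8350 = 0.90 ± 1.97 = (-1.07, 2.87)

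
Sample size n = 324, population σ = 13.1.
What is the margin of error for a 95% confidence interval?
Margin of error = 1.43

Margin of error = z* · σ/√n
= 1.960 · 13.1/√324
= 1.960 · 13.1/18.0000
= 1.43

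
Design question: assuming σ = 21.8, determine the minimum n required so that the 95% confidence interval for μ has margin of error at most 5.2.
n ≥ 68

For margin E ≤ 5.2:
n ≥ (z* · σ / E)²
n ≥ (1.960 · 21.8 / 5.2)²
n ≥ 67.52

Minimum n = 68 (rounding up)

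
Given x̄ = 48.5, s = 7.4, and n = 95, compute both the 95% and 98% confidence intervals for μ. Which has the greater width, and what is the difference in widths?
98% CI is wider by 0.57

df = 94
95% CI: t* = 1.986, (46.99, 50.01), width = 2 · t* · s/√n = 3.02
98% CI: t* = 2.367, (46.70, 50.30), width = 2 · t* · s/√n = 3.59

The 98% CI is wider by 3.59 - 3.02 = 0.57.
Higher confidence requires a wider interval.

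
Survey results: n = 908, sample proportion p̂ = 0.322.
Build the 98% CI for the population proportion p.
(0.286, 0.358)

Proportion CI:
SE = √(p̂(1-p̂)/n) = √(0.322 · 0.678 / 908) = 0.01551

z* = 2.326
Margin = z* · SE = 2.326 · 0.01551 = 0.0361

CI: 0.322 ± 0.0361 = (0.286, 0.358)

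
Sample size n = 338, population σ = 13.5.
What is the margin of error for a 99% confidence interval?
Margin of error = 1.89

Margin of error = z* · σ/√n
= 2.576 · 13.5/√338
= 2.576 · 13.5/18.3848
= 1.89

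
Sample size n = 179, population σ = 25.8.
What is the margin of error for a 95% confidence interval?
Margin of error = 3.78

Margin of error = z* · σ/√n
= 1.960 · 25.8/√179
= 1.960 · 25.8/13.3791
= 3.78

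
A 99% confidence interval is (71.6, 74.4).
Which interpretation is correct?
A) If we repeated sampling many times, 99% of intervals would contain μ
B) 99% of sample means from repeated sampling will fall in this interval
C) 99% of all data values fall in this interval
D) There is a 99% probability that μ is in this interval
A

A) Correct — this is the frequentist long-run coverage interpretation.
B) Wrong — coverage applies to intervals containing μ, not to future x̄ values.
C) Wrong — a CI is about the parameter μ, not individual data values.
D) Wrong — μ is fixed; the randomness lives in the interval, not in μ.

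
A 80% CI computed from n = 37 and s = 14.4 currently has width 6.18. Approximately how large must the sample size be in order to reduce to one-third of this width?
n ≈ 333

CI width ∝ 1/√n
To reduce width by factor 3, need √n to grow by 3 → need 3² = 9 times as many samples.

Current: n = 37, width = 6.18
New: n = 333, width ≈ 2.03

Width reduced by factor of 6.18/2.03 = 3.04.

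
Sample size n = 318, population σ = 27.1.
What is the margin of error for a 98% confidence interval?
Margin of error = 3.53

Margin of error = z* · σ/√n
= 2.326 · 27.1/√318
= 2.326 · 27.1/17.8326
= 3.53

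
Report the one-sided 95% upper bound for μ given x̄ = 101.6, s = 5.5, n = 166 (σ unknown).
μ ≤ 102.31

Upper bound (one-sided):
t* = 1.654 (one-sided for 95%)
Upper bound = x̄ + t* · s/√n = 101.6 + 1.654 · 5.5/√166 = 102.31

We are 95% confident that μ ≤ 102.31.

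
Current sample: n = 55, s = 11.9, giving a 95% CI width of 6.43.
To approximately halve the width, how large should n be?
n ≈ 220

CI width ∝ 1/√n
To reduce width by factor 2, need √n to grow by 2 → need 2² = 4 times as many samples.

Current: n = 55, width = 6.43
New: n = 220, width ≈ 3.16

Width reduced by factor of 6.43/3.16 = 2.03.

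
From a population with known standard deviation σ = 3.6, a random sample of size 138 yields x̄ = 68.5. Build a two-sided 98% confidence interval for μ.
(67.79, 69.21)

z-interval (σ known):
z* = 2.326 for 98% confidence

Margin of error = z* · σ/√n = 2.326 · 3.6/√138 = 0.71

CI: (68.5 - 0.71, 68.5 + 0.71) = (67.79, 69.21)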